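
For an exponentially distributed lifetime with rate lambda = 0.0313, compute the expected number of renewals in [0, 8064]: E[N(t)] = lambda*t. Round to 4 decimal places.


lambda = 0.0313
t = 8064
E[N(t)] = lambda * t
E[N(t)] = 0.0313 * 8064
E[N(t)] = 252.4032

252.4032


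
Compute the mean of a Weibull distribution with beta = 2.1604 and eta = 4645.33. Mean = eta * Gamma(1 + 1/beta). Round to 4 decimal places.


beta = 2.1604, eta = 4645.33
1/beta = 0.4629
1 + 1/beta = 1.4629
Gamma(1.4629) = 0.8856
Mean = 4645.33 * 0.8856
Mean = 4113.9222

4113.9222


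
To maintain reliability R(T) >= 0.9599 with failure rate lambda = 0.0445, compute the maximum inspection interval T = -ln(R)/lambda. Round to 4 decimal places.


R_target = 0.9599
lambda = 0.0445
-ln(0.9599) = 0.0409
T = 0.0409 / 0.0445
T = 0.9197

0.9197


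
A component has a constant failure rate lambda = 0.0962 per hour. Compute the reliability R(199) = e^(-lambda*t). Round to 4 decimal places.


lambda = 0.0962
t = 199
lambda * t = 19.1438
R(t) = e^(-19.1438)
R(t) = 0.0

0.0


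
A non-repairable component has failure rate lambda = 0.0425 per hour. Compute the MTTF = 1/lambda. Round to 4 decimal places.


lambda = 0.0425
MTTF = 1 / 0.0425
MTTF = 23.5294

23.5294


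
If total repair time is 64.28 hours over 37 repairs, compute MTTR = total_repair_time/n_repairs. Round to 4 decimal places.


total_repair_time = 64.28
n_repairs = 37
MTTR = 64.28 / 37
MTTR = 1.7373

1.7373


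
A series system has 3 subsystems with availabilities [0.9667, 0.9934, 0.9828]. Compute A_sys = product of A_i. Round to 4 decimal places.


Subsystems: [0.9667, 0.9934, 0.9828]
After subsystem 1 (A=0.9667): product = 0.9667
After subsystem 2 (A=0.9934): product = 0.9603
After subsystem 3 (A=0.9828): product = 0.9438
A_sys = 0.9438

0.9438


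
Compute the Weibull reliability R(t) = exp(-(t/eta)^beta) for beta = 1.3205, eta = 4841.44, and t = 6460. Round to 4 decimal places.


beta = 1.3205, eta = 4841.44, t = 6460
t/eta = 6460 / 4841.44 = 1.3343
(t/eta)^beta = 1.3343^1.3205 = 1.4635
R(t) = exp(-1.4635)
R(t) = 0.2314

0.2314


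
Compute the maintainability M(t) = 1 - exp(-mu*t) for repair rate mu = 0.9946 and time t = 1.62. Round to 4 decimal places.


mu = 0.9946, t = 1.62
mu * t = 0.9946 * 1.62 = 1.6113
exp(-1.6113) = 0.1996
M(t) = 1 - 0.1996
M(t) = 0.8004

0.8004


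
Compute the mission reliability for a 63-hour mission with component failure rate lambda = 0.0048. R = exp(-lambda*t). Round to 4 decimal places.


lambda = 0.0048
mission_time = 63
lambda * t = 0.0048 * 63 = 0.3024
R = exp(-0.3024)
R = 0.739

0.739


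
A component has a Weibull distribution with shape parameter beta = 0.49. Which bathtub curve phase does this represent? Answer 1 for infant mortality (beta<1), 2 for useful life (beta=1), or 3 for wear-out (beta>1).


beta = 0.49
Compare beta to 1:
beta < 1 => infant mortality (phase 1)
beta = 1 => useful life (phase 2)
beta > 1 => wear-out (phase 3)
Since beta = 0.49, this is infant mortality (decreasing failure rate)
Phase = 1

1


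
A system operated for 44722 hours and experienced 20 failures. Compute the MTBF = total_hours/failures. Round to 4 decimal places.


total_hours = 44722
failures = 20
MTBF = 44722 / 20
MTBF = 2236.1

2236.1


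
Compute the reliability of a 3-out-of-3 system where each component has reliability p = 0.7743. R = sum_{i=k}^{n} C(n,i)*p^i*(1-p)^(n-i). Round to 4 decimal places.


k = 3, n = 3, p = 0.7743
i=3: C(3,3)=1 * 0.7743^3 * 0.2257^0 = 0.4642
R = sum of terms = 0.4642

0.4642


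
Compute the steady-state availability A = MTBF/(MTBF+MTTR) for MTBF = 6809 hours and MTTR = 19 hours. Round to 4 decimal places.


MTBF = 6809
MTTR = 19
MTBF + MTTR = 6828
A = 6809 / 6828
A = 0.9972

0.9972


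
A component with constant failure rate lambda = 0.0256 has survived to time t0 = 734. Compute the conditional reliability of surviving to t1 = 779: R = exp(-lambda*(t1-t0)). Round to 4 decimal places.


lambda = 0.0256
t0 = 734, t1 = 779
t1 - t0 = 45
lambda * (t1-t0) = 0.0256 * 45 = 1.152
R = exp(-1.152)
R = 0.316

0.316


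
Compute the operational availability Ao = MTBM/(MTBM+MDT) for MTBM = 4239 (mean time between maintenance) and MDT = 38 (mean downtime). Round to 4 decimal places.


MTBM = 4239
MDT = 38
MTBM + MDT = 4277
Ao = 4239 / 4277
Ao = 0.9911

0.9911


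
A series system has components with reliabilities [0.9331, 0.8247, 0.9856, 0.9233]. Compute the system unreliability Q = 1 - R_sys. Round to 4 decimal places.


Components: [0.9331, 0.8247, 0.9856, 0.9233]
After component 1: product = 0.9331
After component 2: product = 0.7695
After component 3: product = 0.7584
After component 4: product = 0.7003
R_sys = 0.7003
Q = 1 - 0.7003 = 0.2997

0.2997


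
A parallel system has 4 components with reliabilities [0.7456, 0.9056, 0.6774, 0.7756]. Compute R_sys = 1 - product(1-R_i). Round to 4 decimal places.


Components: [0.7456, 0.9056, 0.6774, 0.7756]
(1 - 0.7456) = 0.2544, running product = 0.2544
(1 - 0.9056) = 0.0944, running product = 0.024
(1 - 0.6774) = 0.3226, running product = 0.0077
(1 - 0.7756) = 0.2244, running product = 0.0017
Product of (1-R_i) = 0.0017
R_sys = 1 - 0.0017 = 0.9983

0.9983


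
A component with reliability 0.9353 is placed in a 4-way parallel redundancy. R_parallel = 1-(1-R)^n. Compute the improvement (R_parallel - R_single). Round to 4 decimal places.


R_single = 0.9353, n = 4
1 - R_single = 0.0647
(1 - R_single)^n = 0.0647^4 = 0.0
R_parallel = 1 - 0.0 = 1.0
Improvement = 1.0 - 0.9353
Improvement = 0.0647

0.0647


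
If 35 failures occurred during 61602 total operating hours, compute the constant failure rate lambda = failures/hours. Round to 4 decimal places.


failures = 35
total_hours = 61602
lambda = 35 / 61602
lambda = 0.0006

0.0006


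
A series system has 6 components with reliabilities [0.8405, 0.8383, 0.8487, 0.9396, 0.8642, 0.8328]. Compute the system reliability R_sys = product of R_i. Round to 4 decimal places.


Components: [0.8405, 0.8383, 0.8487, 0.9396, 0.8642, 0.8328]
After component 1 (R=0.8405): product = 0.8405
After component 2 (R=0.8383): product = 0.7046
After component 3 (R=0.8487): product = 0.598
After component 4 (R=0.9396): product = 0.5619
After component 5 (R=0.8642): product = 0.4856
After component 6 (R=0.8328): product = 0.4044
R_sys = 0.4044

0.4044


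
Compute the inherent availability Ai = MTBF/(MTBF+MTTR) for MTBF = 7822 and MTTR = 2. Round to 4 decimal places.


MTBF = 7822
MTTR = 2
MTBF + MTTR = 7824
Ai = 7822 / 7824
Ai = 0.9997

0.9997


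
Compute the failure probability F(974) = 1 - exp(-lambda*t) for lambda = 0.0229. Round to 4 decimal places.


lambda = 0.0229, t = 974
lambda * t = 22.3046
exp(-22.3046) = 0.0
F(t) = 1 - 0.0
F(t) = 1.0

1.0


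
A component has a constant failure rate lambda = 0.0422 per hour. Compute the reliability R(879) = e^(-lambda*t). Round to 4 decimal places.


lambda = 0.0422
t = 879
lambda * t = 37.0938
R(t) = e^(-37.0938)
R(t) = 0.0

0.0


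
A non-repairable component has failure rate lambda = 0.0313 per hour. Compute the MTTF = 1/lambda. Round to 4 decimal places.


lambda = 0.0313
MTTF = 1 / 0.0313
MTTF = 31.9489

31.9489


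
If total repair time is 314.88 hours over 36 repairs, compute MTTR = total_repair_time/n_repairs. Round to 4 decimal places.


total_repair_time = 314.88
n_repairs = 36
MTTR = 314.88 / 36
MTTR = 8.7467

8.7467


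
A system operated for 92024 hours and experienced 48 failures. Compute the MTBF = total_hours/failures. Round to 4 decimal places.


total_hours = 92024
failures = 48
MTBF = 92024 / 48
MTBF = 1917.1667

1917.1667


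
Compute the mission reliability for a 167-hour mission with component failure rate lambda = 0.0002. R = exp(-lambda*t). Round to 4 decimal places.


lambda = 0.0002
mission_time = 167
lambda * t = 0.0002 * 167 = 0.0334
R = exp(-0.0334)
R = 0.9672

0.9672


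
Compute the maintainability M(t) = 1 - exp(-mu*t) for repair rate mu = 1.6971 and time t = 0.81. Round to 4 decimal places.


mu = 1.6971, t = 0.81
mu * t = 1.6971 * 0.81 = 1.3747
exp(-1.3747) = 0.2529
M(t) = 1 - 0.2529
M(t) = 0.7471

0.7471


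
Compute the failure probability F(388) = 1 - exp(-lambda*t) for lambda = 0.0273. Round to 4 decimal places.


lambda = 0.0273, t = 388
lambda * t = 10.5924
exp(-10.5924) = 0.0
F(t) = 1 - 0.0
F(t) = 1.0

1.0


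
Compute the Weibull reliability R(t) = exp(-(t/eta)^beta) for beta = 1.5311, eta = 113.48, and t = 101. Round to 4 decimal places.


beta = 1.5311, eta = 113.48, t = 101
t/eta = 101 / 113.48 = 0.89
(t/eta)^beta = 0.89^1.5311 = 0.8366
R(t) = exp(-0.8366)
R(t) = 0.4332

0.4332


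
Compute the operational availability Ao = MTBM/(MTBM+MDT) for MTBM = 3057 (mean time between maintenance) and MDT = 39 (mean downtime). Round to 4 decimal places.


MTBM = 3057
MDT = 39
MTBM + MDT = 3096
Ao = 3057 / 3096
Ao = 0.9874

0.9874


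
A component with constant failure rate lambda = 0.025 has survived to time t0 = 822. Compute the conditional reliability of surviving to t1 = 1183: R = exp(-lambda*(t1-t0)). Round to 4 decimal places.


lambda = 0.025
t0 = 822, t1 = 1183
t1 - t0 = 361
lambda * (t1-t0) = 0.025 * 361 = 9.025
R = exp(-9.025)
R = 0.0001

0.0001


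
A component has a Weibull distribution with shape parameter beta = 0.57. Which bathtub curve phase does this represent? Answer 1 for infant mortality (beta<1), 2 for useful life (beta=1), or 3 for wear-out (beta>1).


beta = 0.57
Compare beta to 1:
beta < 1 => infant mortality (phase 1)
beta = 1 => useful life (phase 2)
beta > 1 => wear-out (phase 3)
Since beta = 0.57, this is infant mortality (decreasing failure rate)
Phase = 1

1


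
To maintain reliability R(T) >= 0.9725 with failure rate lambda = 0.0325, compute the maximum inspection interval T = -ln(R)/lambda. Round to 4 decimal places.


R_target = 0.9725
lambda = 0.0325
-ln(0.9725) = 0.0279
T = 0.0279 / 0.0325
T = 0.858

0.858


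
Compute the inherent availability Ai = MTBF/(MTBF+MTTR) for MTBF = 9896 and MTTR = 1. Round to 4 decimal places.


MTBF = 9896
MTTR = 1
MTBF + MTTR = 9897
Ai = 9896 / 9897
Ai = 0.9999

0.9999


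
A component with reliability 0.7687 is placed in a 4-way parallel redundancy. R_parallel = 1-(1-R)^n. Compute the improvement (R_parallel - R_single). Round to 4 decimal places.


R_single = 0.7687, n = 4
1 - R_single = 0.2313
(1 - R_single)^n = 0.2313^4 = 0.0029
R_parallel = 1 - 0.0029 = 0.9971
Improvement = 0.9971 - 0.7687
Improvement = 0.2284

0.2284


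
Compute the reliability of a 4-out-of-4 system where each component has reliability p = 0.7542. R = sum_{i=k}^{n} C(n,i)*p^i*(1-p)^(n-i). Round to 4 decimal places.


k = 4, n = 4, p = 0.7542
i=4: C(4,4)=1 * 0.7542^4 * 0.2458^0 = 0.3236
R = sum of terms = 0.3236

0.3236


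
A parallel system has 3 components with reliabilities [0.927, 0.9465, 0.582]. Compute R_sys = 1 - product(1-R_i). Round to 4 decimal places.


Components: [0.927, 0.9465, 0.582]
(1 - 0.927) = 0.073, running product = 0.073
(1 - 0.9465) = 0.0535, running product = 0.0039
(1 - 0.582) = 0.418, running product = 0.0016
Product of (1-R_i) = 0.0016
R_sys = 1 - 0.0016 = 0.9984

0.9984


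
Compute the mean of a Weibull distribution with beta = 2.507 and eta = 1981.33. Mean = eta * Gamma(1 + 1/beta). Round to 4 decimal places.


beta = 2.507, eta = 1981.33
1/beta = 0.3989
1 + 1/beta = 1.3989
Gamma(1.3989) = 0.8873
Mean = 1981.33 * 0.8873
Mean = 1758.0841

1758.0841


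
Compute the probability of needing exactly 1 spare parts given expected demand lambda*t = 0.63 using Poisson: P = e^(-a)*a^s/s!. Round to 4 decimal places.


a = 0.63, s = 1
e^(-a) = e^(-0.63) = 0.5326
a^s = 0.63^1 = 0.63
s! = 1
P = 0.5326 * 0.63 / 1
P = 0.3355

0.3355


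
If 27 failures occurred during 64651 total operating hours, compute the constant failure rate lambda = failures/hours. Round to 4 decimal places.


failures = 27
total_hours = 64651
lambda = 27 / 64651
lambda = 0.0004

0.0004


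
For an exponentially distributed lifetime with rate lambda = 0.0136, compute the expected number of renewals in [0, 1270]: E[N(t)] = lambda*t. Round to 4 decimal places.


lambda = 0.0136
t = 1270
E[N(t)] = lambda * t
E[N(t)] = 0.0136 * 1270
E[N(t)] = 17.272

17.272


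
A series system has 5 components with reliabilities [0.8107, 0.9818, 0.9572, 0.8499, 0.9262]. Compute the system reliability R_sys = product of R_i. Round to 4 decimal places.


Components: [0.8107, 0.9818, 0.9572, 0.8499, 0.9262]
After component 1 (R=0.8107): product = 0.8107
After component 2 (R=0.9818): product = 0.7959
After component 3 (R=0.9572): product = 0.7619
After component 4 (R=0.8499): product = 0.6475
After component 5 (R=0.9262): product = 0.5997
R_sys = 0.5997

0.5997


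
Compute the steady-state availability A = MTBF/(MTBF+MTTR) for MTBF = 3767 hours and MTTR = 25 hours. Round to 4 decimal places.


MTBF = 3767
MTTR = 25
MTBF + MTTR = 3792
A = 3767 / 3792
A = 0.9934

0.9934


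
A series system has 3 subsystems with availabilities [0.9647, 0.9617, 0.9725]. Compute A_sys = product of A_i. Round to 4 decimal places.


Subsystems: [0.9647, 0.9617, 0.9725]
After subsystem 1 (A=0.9647): product = 0.9647
After subsystem 2 (A=0.9617): product = 0.9278
After subsystem 3 (A=0.9725): product = 0.9022
A_sys = 0.9022

0.9022


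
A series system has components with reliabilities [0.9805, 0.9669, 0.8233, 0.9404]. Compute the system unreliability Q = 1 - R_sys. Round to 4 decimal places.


Components: [0.9805, 0.9669, 0.8233, 0.9404]
After component 1: product = 0.9805
After component 2: product = 0.948
After component 3: product = 0.7805
After component 4: product = 0.734
R_sys = 0.734
Q = 1 - 0.734 = 0.266

0.266


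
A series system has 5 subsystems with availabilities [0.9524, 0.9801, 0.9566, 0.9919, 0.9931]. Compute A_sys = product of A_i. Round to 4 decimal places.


Subsystems: [0.9524, 0.9801, 0.9566, 0.9919, 0.9931]
After subsystem 1 (A=0.9524): product = 0.9524
After subsystem 2 (A=0.9801): product = 0.9334
After subsystem 3 (A=0.9566): product = 0.8929
After subsystem 4 (A=0.9919): product = 0.8857
After subsystem 5 (A=0.9931): product = 0.8796
A_sys = 0.8796

0.8796


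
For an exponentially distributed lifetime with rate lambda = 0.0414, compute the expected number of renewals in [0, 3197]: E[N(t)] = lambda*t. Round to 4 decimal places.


lambda = 0.0414
t = 3197
E[N(t)] = lambda * t
E[N(t)] = 0.0414 * 3197
E[N(t)] = 132.3558

132.3558


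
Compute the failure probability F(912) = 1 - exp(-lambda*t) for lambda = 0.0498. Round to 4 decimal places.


lambda = 0.0498, t = 912
lambda * t = 45.4176
exp(-45.4176) = 0.0
F(t) = 1 - 0.0
F(t) = 1.0

1.0


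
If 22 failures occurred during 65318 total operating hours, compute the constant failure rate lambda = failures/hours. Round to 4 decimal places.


failures = 22
total_hours = 65318
lambda = 22 / 65318
lambda = 0.0003

0.0003


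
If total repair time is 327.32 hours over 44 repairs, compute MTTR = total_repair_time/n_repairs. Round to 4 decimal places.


total_repair_time = 327.32
n_repairs = 44
MTTR = 327.32 / 44
MTTR = 7.4391

7.4391


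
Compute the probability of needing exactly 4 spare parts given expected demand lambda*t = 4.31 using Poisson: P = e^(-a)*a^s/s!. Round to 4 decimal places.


a = 4.31, s = 4
e^(-a) = e^(-4.31) = 0.0134
a^s = 4.31^4 = 345.0715
s! = 24
P = 0.0134 * 345.0715 / 24
P = 0.1931

0.1931


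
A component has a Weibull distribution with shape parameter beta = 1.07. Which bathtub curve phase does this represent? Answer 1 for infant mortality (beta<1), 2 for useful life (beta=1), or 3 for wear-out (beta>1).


beta = 1.07
Compare beta to 1:
beta < 1 => infant mortality (phase 1)
beta = 1 => useful life (phase 2)
beta > 1 => wear-out (phase 3)
Since beta = 1.07, this is wear-out (increasing failure rate)
Phase = 3

3


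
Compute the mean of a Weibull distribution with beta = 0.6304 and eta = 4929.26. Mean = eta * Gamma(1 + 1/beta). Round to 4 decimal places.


beta = 0.6304, eta = 4929.26
1/beta = 1.5863
1 + 1/beta = 2.5863
Gamma(2.5863) = 1.415
Mean = 4929.26 * 1.415
Mean = 6975.1318

6975.1318


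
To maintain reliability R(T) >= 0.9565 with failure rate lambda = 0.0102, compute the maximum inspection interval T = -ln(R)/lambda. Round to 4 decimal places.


R_target = 0.9565
lambda = 0.0102
-ln(0.9565) = 0.0445
T = 0.0445 / 0.0102
T = 4.3602

4.3602


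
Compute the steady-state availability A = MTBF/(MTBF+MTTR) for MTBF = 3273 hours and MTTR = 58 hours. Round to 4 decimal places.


MTBF = 3273
MTTR = 58
MTBF + MTTR = 3331
A = 3273 / 3331
A = 0.9826

0.9826


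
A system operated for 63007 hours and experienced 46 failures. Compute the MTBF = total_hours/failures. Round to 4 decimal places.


total_hours = 63007
failures = 46
MTBF = 63007 / 46
MTBF = 1369.7174

1369.7174


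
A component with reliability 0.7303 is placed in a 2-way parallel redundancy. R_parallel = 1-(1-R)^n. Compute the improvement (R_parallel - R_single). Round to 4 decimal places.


R_single = 0.7303, n = 2
1 - R_single = 0.2697
(1 - R_single)^n = 0.2697^2 = 0.0727
R_parallel = 1 - 0.0727 = 0.9273
Improvement = 0.9273 - 0.7303
Improvement = 0.197

0.197


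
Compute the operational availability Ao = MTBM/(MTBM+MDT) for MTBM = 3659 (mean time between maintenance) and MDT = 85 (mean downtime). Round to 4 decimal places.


MTBM = 3659
MDT = 85
MTBM + MDT = 3744
Ao = 3659 / 3744
Ao = 0.9773

0.9773


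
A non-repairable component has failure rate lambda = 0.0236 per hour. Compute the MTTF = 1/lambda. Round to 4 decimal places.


lambda = 0.0236
MTTF = 1 / 0.0236
MTTF = 42.3729

42.3729


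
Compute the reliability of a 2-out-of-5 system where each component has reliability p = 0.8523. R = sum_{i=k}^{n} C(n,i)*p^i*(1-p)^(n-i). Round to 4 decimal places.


k = 2, n = 5, p = 0.8523
i=2: C(5,2)=10 * 0.8523^2 * 0.1477^3 = 0.0234
i=3: C(5,3)=10 * 0.8523^3 * 0.1477^2 = 0.1351
i=4: C(5,4)=5 * 0.8523^4 * 0.1477^1 = 0.3897
i=5: C(5,5)=1 * 0.8523^5 * 0.1477^0 = 0.4497
R = sum of terms = 0.9979

0.9979


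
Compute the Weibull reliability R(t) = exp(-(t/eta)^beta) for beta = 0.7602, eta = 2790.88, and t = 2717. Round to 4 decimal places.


beta = 0.7602, eta = 2790.88, t = 2717
t/eta = 2717 / 2790.88 = 0.9735
(t/eta)^beta = 0.9735^0.7602 = 0.9798
R(t) = exp(-0.9798)
R(t) = 0.3754

0.3754


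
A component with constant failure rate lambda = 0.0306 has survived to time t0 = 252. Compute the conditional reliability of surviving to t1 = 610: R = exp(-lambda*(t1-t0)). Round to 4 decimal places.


lambda = 0.0306
t0 = 252, t1 = 610
t1 - t0 = 358
lambda * (t1-t0) = 0.0306 * 358 = 10.9548
R = exp(-10.9548)
R = 0.0

0.0


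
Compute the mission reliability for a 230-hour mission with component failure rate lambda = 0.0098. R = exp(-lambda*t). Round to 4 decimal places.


lambda = 0.0098
mission_time = 230
lambda * t = 0.0098 * 230 = 2.254
R = exp(-2.254)
R = 0.105

0.105


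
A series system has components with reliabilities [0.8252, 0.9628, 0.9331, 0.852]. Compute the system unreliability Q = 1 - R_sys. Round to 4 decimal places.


Components: [0.8252, 0.9628, 0.9331, 0.852]
After component 1: product = 0.8252
After component 2: product = 0.7945
After component 3: product = 0.7414
After component 4: product = 0.6316
R_sys = 0.6316
Q = 1 - 0.6316 = 0.3684

0.3684


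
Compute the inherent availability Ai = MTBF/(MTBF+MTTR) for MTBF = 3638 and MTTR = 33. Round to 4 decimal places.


MTBF = 3638
MTTR = 33
MTBF + MTTR = 3671
Ai = 3638 / 3671
Ai = 0.991

0.991


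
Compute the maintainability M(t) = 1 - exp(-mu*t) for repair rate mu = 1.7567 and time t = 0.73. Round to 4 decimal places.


mu = 1.7567, t = 0.73
mu * t = 1.7567 * 0.73 = 1.2824
exp(-1.2824) = 0.2774
M(t) = 1 - 0.2774
M(t) = 0.7226

0.7226


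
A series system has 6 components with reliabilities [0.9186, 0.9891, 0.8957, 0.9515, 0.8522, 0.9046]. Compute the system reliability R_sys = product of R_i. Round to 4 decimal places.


Components: [0.9186, 0.9891, 0.8957, 0.9515, 0.8522, 0.9046]
After component 1 (R=0.9186): product = 0.9186
After component 2 (R=0.9891): product = 0.9086
After component 3 (R=0.8957): product = 0.8138
After component 4 (R=0.9515): product = 0.7744
After component 5 (R=0.8522): product = 0.6599
After component 6 (R=0.9046): product = 0.5969
R_sys = 0.5969

0.5969


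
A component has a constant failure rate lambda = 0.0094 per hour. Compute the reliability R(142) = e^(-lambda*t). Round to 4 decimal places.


lambda = 0.0094
t = 142
lambda * t = 1.3348
R(t) = e^(-1.3348)
R(t) = 0.2632

0.2632


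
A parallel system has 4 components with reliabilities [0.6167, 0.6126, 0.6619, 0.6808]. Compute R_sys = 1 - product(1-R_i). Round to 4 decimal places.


Components: [0.6167, 0.6126, 0.6619, 0.6808]
(1 - 0.6167) = 0.3833, running product = 0.3833
(1 - 0.6126) = 0.3874, running product = 0.1485
(1 - 0.6619) = 0.3381, running product = 0.0502
(1 - 0.6808) = 0.3192, running product = 0.016
Product of (1-R_i) = 0.016
R_sys = 1 - 0.016 = 0.984

0.984


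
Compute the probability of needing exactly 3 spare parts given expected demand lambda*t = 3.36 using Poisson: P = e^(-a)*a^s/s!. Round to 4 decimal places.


a = 3.36, s = 3
e^(-a) = e^(-3.36) = 0.0347
a^s = 3.36^3 = 37.9331
s! = 6
P = 0.0347 * 37.9331 / 6
P = 0.2196

0.2196


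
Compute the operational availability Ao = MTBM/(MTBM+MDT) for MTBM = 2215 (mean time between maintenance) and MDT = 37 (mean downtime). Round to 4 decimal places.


MTBM = 2215
MDT = 37
MTBM + MDT = 2252
Ao = 2215 / 2252
Ao = 0.9836

0.9836


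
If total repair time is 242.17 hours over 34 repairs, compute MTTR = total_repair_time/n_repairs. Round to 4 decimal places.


total_repair_time = 242.17
n_repairs = 34
MTTR = 242.17 / 34
MTTR = 7.1226

7.1226


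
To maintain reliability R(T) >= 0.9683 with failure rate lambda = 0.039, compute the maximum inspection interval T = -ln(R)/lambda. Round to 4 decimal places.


R_target = 0.9683
lambda = 0.039
-ln(0.9683) = 0.0322
T = 0.0322 / 0.039
T = 0.826

0.826


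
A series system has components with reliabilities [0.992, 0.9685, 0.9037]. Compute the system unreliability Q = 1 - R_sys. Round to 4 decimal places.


Components: [0.992, 0.9685, 0.9037]
After component 1: product = 0.992
After component 2: product = 0.9608
After component 3: product = 0.8682
R_sys = 0.8682
Q = 1 - 0.8682 = 0.1318

0.1318


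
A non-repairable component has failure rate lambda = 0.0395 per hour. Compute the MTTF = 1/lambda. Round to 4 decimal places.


lambda = 0.0395
MTTF = 1 / 0.0395
MTTF = 25.3165

25.3165


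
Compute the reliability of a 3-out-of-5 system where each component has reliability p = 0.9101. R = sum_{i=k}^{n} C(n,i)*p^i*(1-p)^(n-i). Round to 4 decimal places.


k = 3, n = 5, p = 0.9101
i=3: C(5,3)=10 * 0.9101^3 * 0.0899^2 = 0.0609
i=4: C(5,4)=5 * 0.9101^4 * 0.0899^1 = 0.3084
i=5: C(5,5)=1 * 0.9101^5 * 0.0899^0 = 0.6244
R = sum of terms = 0.9937

0.9937


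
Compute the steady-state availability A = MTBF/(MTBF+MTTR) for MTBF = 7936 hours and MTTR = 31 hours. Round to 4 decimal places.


MTBF = 7936
MTTR = 31
MTBF + MTTR = 7967
A = 7936 / 7967
A = 0.9961

0.9961


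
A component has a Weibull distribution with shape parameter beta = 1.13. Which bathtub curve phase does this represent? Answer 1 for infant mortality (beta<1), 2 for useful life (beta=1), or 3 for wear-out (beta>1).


beta = 1.13
Compare beta to 1:
beta < 1 => infant mortality (phase 1)
beta = 1 => useful life (phase 2)
beta > 1 => wear-out (phase 3)
Since beta = 1.13, this is wear-out (increasing failure rate)
Phase = 3

3


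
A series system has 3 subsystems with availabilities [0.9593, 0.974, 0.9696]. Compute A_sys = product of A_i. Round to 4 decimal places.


Subsystems: [0.9593, 0.974, 0.9696]
After subsystem 1 (A=0.9593): product = 0.9593
After subsystem 2 (A=0.974): product = 0.9344
After subsystem 3 (A=0.9696): product = 0.906
A_sys = 0.906

0.906


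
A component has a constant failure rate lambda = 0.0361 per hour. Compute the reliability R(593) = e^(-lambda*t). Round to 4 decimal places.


lambda = 0.0361
t = 593
lambda * t = 21.4073
R(t) = e^(-21.4073)
R(t) = 0.0

0.0


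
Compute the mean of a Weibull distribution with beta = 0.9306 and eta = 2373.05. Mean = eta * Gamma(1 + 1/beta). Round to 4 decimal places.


beta = 0.9306, eta = 2373.05
1/beta = 1.0746
1 + 1/beta = 2.0746
Gamma(2.0746) = 1.0339
Mean = 2373.05 * 1.0339
Mean = 2453.3919

2453.3919


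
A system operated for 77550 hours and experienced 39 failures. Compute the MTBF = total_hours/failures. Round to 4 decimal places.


total_hours = 77550
failures = 39
MTBF = 77550 / 39
MTBF = 1988.4615

1988.4615


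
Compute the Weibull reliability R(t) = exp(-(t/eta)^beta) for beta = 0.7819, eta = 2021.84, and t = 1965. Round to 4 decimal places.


beta = 0.7819, eta = 2021.84, t = 1965
t/eta = 1965 / 2021.84 = 0.9719
(t/eta)^beta = 0.9719^0.7819 = 0.978
R(t) = exp(-0.978)
R(t) = 0.3761

0.3761


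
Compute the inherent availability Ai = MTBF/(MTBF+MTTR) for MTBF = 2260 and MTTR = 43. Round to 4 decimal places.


MTBF = 2260
MTTR = 43
MTBF + MTTR = 2303
Ai = 2260 / 2303
Ai = 0.9813

0.9813


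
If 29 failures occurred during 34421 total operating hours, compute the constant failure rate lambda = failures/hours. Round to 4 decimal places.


failures = 29
total_hours = 34421
lambda = 29 / 34421
lambda = 0.0008

0.0008


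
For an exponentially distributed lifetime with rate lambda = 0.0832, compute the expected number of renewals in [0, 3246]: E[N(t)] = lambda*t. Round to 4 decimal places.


lambda = 0.0832
t = 3246
E[N(t)] = lambda * t
E[N(t)] = 0.0832 * 3246
E[N(t)] = 270.0672

270.0672


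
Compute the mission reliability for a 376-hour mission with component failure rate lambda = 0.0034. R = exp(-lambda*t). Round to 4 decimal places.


lambda = 0.0034
mission_time = 376
lambda * t = 0.0034 * 376 = 1.2784
R = exp(-1.2784)
R = 0.2785

0.2785


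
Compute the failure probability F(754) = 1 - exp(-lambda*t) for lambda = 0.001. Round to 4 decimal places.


lambda = 0.001, t = 754
lambda * t = 0.754
exp(-0.754) = 0.4705
F(t) = 1 - 0.4705
F(t) = 0.5295

0.5295


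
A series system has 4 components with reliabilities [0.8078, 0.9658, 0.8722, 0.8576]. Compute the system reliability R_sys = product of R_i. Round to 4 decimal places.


Components: [0.8078, 0.9658, 0.8722, 0.8576]
After component 1 (R=0.8078): product = 0.8078
After component 2 (R=0.9658): product = 0.7802
After component 3 (R=0.8722): product = 0.6805
After component 4 (R=0.8576): product = 0.5836
R_sys = 0.5836

0.5836


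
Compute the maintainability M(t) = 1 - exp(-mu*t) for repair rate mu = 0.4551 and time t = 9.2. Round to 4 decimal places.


mu = 0.4551, t = 9.2
mu * t = 0.4551 * 9.2 = 4.1869
exp(-4.1869) = 0.0152
M(t) = 1 - 0.0152
M(t) = 0.9848

0.9848


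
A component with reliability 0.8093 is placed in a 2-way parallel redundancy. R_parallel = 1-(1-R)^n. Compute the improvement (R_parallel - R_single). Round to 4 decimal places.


R_single = 0.8093, n = 2
1 - R_single = 0.1907
(1 - R_single)^n = 0.1907^2 = 0.0364
R_parallel = 1 - 0.0364 = 0.9636
Improvement = 0.9636 - 0.8093
Improvement = 0.1543

0.1543


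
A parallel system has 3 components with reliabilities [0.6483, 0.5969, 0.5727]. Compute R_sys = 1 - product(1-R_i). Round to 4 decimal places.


Components: [0.6483, 0.5969, 0.5727]
(1 - 0.6483) = 0.3517, running product = 0.3517
(1 - 0.5969) = 0.4031, running product = 0.1418
(1 - 0.5727) = 0.4273, running product = 0.0606
Product of (1-R_i) = 0.0606
R_sys = 1 - 0.0606 = 0.9394

0.9394


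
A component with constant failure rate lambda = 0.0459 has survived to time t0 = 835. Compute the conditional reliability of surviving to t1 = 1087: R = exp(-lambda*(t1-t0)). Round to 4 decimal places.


lambda = 0.0459
t0 = 835, t1 = 1087
t1 - t0 = 252
lambda * (t1-t0) = 0.0459 * 252 = 11.5668
R = exp(-11.5668)
R = 0.0

0.0


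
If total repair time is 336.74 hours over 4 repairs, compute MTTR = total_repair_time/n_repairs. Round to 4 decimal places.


total_repair_time = 336.74
n_repairs = 4
MTTR = 336.74 / 4
MTTR = 84.185

84.185


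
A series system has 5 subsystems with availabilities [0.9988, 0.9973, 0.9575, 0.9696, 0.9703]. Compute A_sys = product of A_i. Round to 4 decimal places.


Subsystems: [0.9988, 0.9973, 0.9575, 0.9696, 0.9703]
After subsystem 1 (A=0.9988): product = 0.9988
After subsystem 2 (A=0.9973): product = 0.9961
After subsystem 3 (A=0.9575): product = 0.9538
After subsystem 4 (A=0.9696): product = 0.9248
After subsystem 5 (A=0.9703): product = 0.8973
A_sys = 0.8973

0.8973


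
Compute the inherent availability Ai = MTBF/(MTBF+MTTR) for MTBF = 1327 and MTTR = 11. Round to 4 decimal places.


MTBF = 1327
MTTR = 11
MTBF + MTTR = 1338
Ai = 1327 / 1338
Ai = 0.9918

0.9918


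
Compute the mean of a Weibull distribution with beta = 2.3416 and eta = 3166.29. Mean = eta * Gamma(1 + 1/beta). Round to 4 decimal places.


beta = 2.3416, eta = 3166.29
1/beta = 0.4271
1 + 1/beta = 1.4271
Gamma(1.4271) = 0.8861
Mean = 3166.29 * 0.8861
Mean = 2805.7161

2805.7161


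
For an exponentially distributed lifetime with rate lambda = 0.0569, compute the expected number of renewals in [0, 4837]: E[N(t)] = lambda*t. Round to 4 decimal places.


lambda = 0.0569
t = 4837
E[N(t)] = lambda * t
E[N(t)] = 0.0569 * 4837
E[N(t)] = 275.2253

275.2253


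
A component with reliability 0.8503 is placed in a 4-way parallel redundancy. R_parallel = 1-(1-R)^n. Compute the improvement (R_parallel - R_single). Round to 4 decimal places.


R_single = 0.8503, n = 4
1 - R_single = 0.1497
(1 - R_single)^n = 0.1497^4 = 0.0005
R_parallel = 1 - 0.0005 = 0.9995
Improvement = 0.9995 - 0.8503
Improvement = 0.1492

0.1492


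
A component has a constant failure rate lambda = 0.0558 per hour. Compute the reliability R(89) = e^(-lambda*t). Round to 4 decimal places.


lambda = 0.0558
t = 89
lambda * t = 4.9662
R(t) = e^(-4.9662)
R(t) = 0.007

0.007


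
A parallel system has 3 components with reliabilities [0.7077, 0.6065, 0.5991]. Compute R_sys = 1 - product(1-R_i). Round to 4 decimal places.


Components: [0.7077, 0.6065, 0.5991]
(1 - 0.7077) = 0.2923, running product = 0.2923
(1 - 0.6065) = 0.3935, running product = 0.115
(1 - 0.5991) = 0.4009, running product = 0.0461
Product of (1-R_i) = 0.0461
R_sys = 1 - 0.0461 = 0.9539

0.9539


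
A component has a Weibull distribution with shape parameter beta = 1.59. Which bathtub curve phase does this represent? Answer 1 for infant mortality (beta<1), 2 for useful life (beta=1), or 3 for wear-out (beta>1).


beta = 1.59
Compare beta to 1:
beta < 1 => infant mortality (phase 1)
beta = 1 => useful life (phase 2)
beta > 1 => wear-out (phase 3)
Since beta = 1.59, this is wear-out (increasing failure rate)
Phase = 3

3


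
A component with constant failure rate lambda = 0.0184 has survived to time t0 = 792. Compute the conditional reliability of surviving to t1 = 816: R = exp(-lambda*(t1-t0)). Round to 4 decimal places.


lambda = 0.0184
t0 = 792, t1 = 816
t1 - t0 = 24
lambda * (t1-t0) = 0.0184 * 24 = 0.4416
R = exp(-0.4416)
R = 0.643

0.643


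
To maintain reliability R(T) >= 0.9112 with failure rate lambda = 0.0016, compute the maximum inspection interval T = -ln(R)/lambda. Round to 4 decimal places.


R_target = 0.9112
lambda = 0.0016
-ln(0.9112) = 0.093
T = 0.093 / 0.0016
T = 58.1205

58.1205


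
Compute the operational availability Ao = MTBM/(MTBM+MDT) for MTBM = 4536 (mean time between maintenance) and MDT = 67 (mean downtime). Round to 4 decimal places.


MTBM = 4536
MDT = 67
MTBM + MDT = 4603
Ao = 4536 / 4603
Ao = 0.9854

0.9854


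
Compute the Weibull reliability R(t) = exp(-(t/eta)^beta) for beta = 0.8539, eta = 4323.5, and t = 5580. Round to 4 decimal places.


beta = 0.8539, eta = 4323.5, t = 5580
t/eta = 5580 / 4323.5 = 1.2906
(t/eta)^beta = 1.2906^0.8539 = 1.2434
R(t) = exp(-1.2434)
R(t) = 0.2884

0.2884


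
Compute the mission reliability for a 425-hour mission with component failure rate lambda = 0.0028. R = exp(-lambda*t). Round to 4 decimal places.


lambda = 0.0028
mission_time = 425
lambda * t = 0.0028 * 425 = 1.19
R = exp(-1.19)
R = 0.3042

0.3042


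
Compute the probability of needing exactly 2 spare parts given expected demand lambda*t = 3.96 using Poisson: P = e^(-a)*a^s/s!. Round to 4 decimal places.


a = 3.96, s = 2
e^(-a) = e^(-3.96) = 0.0191
a^s = 3.96^2 = 15.6816
s! = 2
P = 0.0191 * 15.6816 / 2
P = 0.1495

0.1495


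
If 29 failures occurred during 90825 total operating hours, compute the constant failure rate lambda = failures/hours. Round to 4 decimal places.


failures = 29
total_hours = 90825
lambda = 29 / 90825
lambda = 0.0003

0.0003


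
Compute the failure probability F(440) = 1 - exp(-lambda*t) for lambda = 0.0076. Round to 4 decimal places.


lambda = 0.0076, t = 440
lambda * t = 3.344
exp(-3.344) = 0.0353
F(t) = 1 - 0.0353
F(t) = 0.9647

0.9647


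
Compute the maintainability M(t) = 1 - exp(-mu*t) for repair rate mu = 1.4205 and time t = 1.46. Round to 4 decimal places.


mu = 1.4205, t = 1.46
mu * t = 1.4205 * 1.46 = 2.0739
exp(-2.0739) = 0.1257
M(t) = 1 - 0.1257
M(t) = 0.8743

0.8743


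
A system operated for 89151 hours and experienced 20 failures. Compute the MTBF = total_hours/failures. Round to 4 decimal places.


total_hours = 89151
failures = 20
MTBF = 89151 / 20
MTBF = 4457.55

4457.55


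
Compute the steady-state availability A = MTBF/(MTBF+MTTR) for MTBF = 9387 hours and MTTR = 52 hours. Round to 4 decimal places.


MTBF = 9387
MTTR = 52
MTBF + MTTR = 9439
A = 9387 / 9439
A = 0.9945

0.9945


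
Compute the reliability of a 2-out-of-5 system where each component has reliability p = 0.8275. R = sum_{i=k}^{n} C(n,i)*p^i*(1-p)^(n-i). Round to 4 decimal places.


k = 2, n = 5, p = 0.8275
i=2: C(5,2)=10 * 0.8275^2 * 0.1725^3 = 0.0351
i=3: C(5,3)=10 * 0.8275^3 * 0.1725^2 = 0.1686
i=4: C(5,4)=5 * 0.8275^4 * 0.1725^1 = 0.4044
i=5: C(5,5)=1 * 0.8275^5 * 0.1725^0 = 0.388
R = sum of terms = 0.9962

0.9962


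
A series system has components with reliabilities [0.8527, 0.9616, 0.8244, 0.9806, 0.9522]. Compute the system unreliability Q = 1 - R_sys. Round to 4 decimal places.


Components: [0.8527, 0.9616, 0.8244, 0.9806, 0.9522]
After component 1: product = 0.8527
After component 2: product = 0.82
After component 3: product = 0.676
After component 4: product = 0.6629
After component 5: product = 0.6312
R_sys = 0.6312
Q = 1 - 0.6312 = 0.3688

0.3688


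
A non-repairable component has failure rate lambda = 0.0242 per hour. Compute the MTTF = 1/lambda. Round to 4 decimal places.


lambda = 0.0242
MTTF = 1 / 0.0242
MTTF = 41.3223

41.3223


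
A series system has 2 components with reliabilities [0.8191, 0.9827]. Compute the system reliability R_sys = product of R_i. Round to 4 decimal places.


Components: [0.8191, 0.9827]
After component 1 (R=0.8191): product = 0.8191
After component 2 (R=0.9827): product = 0.8049
R_sys = 0.8049

0.8049


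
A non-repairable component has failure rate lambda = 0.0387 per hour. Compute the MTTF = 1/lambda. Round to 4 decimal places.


lambda = 0.0387
MTTF = 1 / 0.0387
MTTF = 25.8398

25.8398


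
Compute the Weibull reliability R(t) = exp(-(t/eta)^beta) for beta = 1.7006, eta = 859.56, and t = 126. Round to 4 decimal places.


beta = 1.7006, eta = 859.56, t = 126
t/eta = 126 / 859.56 = 0.1466
(t/eta)^beta = 0.1466^1.7006 = 0.0382
R(t) = exp(-0.0382)
R(t) = 0.9625

0.9625


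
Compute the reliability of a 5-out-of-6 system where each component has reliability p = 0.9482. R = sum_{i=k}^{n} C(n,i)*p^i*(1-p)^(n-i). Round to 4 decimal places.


k = 5, n = 6, p = 0.9482
i=5: C(6,5)=6 * 0.9482^5 * 0.0518^1 = 0.2382
i=6: C(6,6)=1 * 0.9482^6 * 0.0518^0 = 0.7268
R = sum of terms = 0.965

0.965


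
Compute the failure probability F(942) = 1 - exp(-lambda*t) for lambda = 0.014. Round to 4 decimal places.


lambda = 0.014, t = 942
lambda * t = 13.188
exp(-13.188) = 0.0
F(t) = 1 - 0.0
F(t) = 1.0

1.0


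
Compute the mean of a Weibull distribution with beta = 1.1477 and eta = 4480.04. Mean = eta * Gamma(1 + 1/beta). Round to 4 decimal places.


beta = 1.1477, eta = 4480.04
1/beta = 0.8713
1 + 1/beta = 1.8713
Gamma(1.8713) = 0.9523
Mean = 4480.04 * 0.9523
Mean = 4266.1552

4266.1552


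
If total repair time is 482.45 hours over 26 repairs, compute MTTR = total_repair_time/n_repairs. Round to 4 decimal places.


total_repair_time = 482.45
n_repairs = 26
MTTR = 482.45 / 26
MTTR = 18.5558

18.5558


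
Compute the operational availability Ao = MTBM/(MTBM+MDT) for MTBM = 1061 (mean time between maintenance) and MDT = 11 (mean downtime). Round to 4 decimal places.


MTBM = 1061
MDT = 11
MTBM + MDT = 1072
Ao = 1061 / 1072
Ao = 0.9897

0.9897


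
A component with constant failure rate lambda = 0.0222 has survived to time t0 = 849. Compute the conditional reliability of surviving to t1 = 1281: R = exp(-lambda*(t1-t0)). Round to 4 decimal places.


lambda = 0.0222
t0 = 849, t1 = 1281
t1 - t0 = 432
lambda * (t1-t0) = 0.0222 * 432 = 9.5904
R = exp(-9.5904)
R = 0.0001

0.0001


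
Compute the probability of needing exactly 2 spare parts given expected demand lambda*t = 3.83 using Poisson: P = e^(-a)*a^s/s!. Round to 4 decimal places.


a = 3.83, s = 2
e^(-a) = e^(-3.83) = 0.0217
a^s = 3.83^2 = 14.6689
s! = 2
P = 0.0217 * 14.6689 / 2
P = 0.1592

0.1592


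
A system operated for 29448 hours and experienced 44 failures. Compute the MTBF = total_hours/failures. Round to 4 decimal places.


total_hours = 29448
failures = 44
MTBF = 29448 / 44
MTBF = 669.2727

669.2727


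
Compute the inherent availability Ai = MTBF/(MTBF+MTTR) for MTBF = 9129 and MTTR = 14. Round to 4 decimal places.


MTBF = 9129
MTTR = 14
MTBF + MTTR = 9143
Ai = 9129 / 9143
Ai = 0.9985

0.9985


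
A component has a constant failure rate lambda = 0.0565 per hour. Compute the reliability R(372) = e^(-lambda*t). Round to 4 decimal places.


lambda = 0.0565
t = 372
lambda * t = 21.018
R(t) = e^(-21.018)
R(t) = 0.0

0.0


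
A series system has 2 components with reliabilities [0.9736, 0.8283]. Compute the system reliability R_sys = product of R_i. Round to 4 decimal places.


Components: [0.9736, 0.8283]
After component 1 (R=0.9736): product = 0.9736
After component 2 (R=0.8283): product = 0.8064
R_sys = 0.8064

0.8064


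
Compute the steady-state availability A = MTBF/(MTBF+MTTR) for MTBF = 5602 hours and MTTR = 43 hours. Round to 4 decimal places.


MTBF = 5602
MTTR = 43
MTBF + MTTR = 5645
A = 5602 / 5645
A = 0.9924

0.9924


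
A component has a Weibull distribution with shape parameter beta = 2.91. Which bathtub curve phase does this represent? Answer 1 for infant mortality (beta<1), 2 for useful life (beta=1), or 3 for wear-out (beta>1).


beta = 2.91
Compare beta to 1:
beta < 1 => infant mortality (phase 1)
beta = 1 => useful life (phase 2)
beta > 1 => wear-out (phase 3)
Since beta = 2.91, this is wear-out (increasing failure rate)
Phase = 3

3


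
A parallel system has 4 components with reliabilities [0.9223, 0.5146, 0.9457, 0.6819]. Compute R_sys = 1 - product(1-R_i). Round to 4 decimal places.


Components: [0.9223, 0.5146, 0.9457, 0.6819]
(1 - 0.9223) = 0.0777, running product = 0.0777
(1 - 0.5146) = 0.4854, running product = 0.0377
(1 - 0.9457) = 0.0543, running product = 0.002
(1 - 0.6819) = 0.3181, running product = 0.0007
Product of (1-R_i) = 0.0007
R_sys = 1 - 0.0007 = 0.9993

0.9993


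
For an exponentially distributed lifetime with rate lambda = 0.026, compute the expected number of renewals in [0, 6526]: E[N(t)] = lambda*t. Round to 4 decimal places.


lambda = 0.026
t = 6526
E[N(t)] = lambda * t
E[N(t)] = 0.026 * 6526
E[N(t)] = 169.676

169.676
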